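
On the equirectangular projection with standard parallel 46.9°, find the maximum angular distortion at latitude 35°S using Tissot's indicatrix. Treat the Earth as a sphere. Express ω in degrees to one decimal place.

10.4°

In the equirectangular projection with standard parallel φ₀ = 46.9° (x = Rλ cos φ₀, y = Rφ), meridians are true-scale (h = 1) and the parallel scale is k = cos φ₀ / cos φ.
At 35°: h = 1.000, k = 0.8341; principal scales a = 1.000, b = 0.8341.
sin(ω/2) = (a − b)/(a + b) = 0.1659/1.834 = 0.09044, so ω = 2 arcsin(0.09044) ≈ 10.4°.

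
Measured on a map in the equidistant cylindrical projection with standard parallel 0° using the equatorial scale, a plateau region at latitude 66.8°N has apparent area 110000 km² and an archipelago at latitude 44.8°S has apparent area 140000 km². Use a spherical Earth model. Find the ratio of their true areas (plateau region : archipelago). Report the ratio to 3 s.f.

0.436

On the plate carrée, areal scale = h·k = 1 × sec φ, so true area = apparent × cos φ.
True area of plateau region: 110000 × cos(66.8°) = 110000 × 0.3939 = 43330 km².
True area of archipelago: 140000 × cos(44.8°) = 140000 × 0.7096 = 99340 km².
Ratio = 43330 / 99340 ≈ 0.436.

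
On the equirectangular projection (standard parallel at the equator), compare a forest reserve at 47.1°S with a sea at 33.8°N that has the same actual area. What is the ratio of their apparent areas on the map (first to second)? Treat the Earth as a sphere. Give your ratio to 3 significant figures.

Plate carrée maps x = Rλ, y = Rφ. The meridian scale is h = 1 and the parallel scale is k = 1/cos φ = sec φ.
Areal scale at 47.1°: h·k = 1.000 × 1.469 = 1.469.
Areal scale at 33.8°: h·k = 1.000 × 1.203 = 1.203.
Ratio = 1.469/1.203 ≈ 1.22.

1.22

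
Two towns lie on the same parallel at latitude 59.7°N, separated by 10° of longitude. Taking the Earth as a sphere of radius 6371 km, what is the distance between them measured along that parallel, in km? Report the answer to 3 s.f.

Arc length along a parallel = R cos φ · Δλ (with Δλ in radians).
= 6371 × cos 59.7° × (10° × π/180) = 6371 × 0.5045 × 0.1745 ≈ 561 km.

561 km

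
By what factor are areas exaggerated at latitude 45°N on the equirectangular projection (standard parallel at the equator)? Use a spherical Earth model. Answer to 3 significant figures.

In the plate carrée (x = Rλ, y = Rφ), meridians are true-scale (h = 1) and parallels are stretched by k = sec φ.
Areal scale = h·k = 1 × sec φ; at 45°, h = 1.000, k = 1.414, so h·k = 1.414.

1.41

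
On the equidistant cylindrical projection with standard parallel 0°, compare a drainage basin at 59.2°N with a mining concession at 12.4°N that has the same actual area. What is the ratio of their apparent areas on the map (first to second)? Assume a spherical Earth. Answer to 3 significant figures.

1.91

Plate carrée maps x = Rλ, y = Rφ. The meridian scale is h = 1 and the parallel scale is k = 1/cos φ = sec φ.
Areal scale at 59.2°: h·k = 1.000 × 1.953 = 1.953.
Areal scale at 12.4°: h·k = 1.000 × 1.024 = 1.024.
Ratio = 1.953/1.024 ≈ 1.91.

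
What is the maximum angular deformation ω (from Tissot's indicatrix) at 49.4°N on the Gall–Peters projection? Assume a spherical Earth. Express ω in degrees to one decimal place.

9.5°

Gall–Peters is a cylindrical equal-area projection with standard parallels at ±45°. For cylindrical equal-area with standard parallel φ₀, h = cos φ / cos φ₀ and k = cos φ₀ / cos φ, so h·k = 1.
At 49.4°: h = 0.9203, k = 1.087; principal scales a = 1.087, b = 0.9203.
sin(ω/2) = (a − b)/(a + b) = 0.1662/2.007 = 0.08283, so ω = 2 arcsin(0.08283) ≈ 9.5°.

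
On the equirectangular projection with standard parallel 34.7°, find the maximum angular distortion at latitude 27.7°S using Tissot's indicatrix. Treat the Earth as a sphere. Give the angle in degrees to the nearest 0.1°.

4.2°

The equidistant cylindrical projection with φ₀ = 34.7° has h = 1 (meridians true) and k = cos φ₀ / cos φ along parallels.
At 27.7°: h = 1.000, k = 0.9286; principal scales a = 1.000, b = 0.9286.
sin(ω/2) = (a − b)/(a + b) = 0.07144/1.929 = 0.03704, so ω = 2 arcsin(0.03704) ≈ 4.2°.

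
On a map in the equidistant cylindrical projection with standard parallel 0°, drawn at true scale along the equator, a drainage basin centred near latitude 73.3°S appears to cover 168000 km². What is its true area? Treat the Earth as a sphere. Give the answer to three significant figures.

In the plate carrée (x = Rλ, y = Rφ), meridians are true-scale (h = 1) and parallels are stretched by k = sec φ.
Areal scale = h·k = 1 × sec φ; at 73.3°, h = 1.000, k = 3.480, so h·k = 3.480.
True area = apparent / (areal scale) = 168000 / 3.480 ≈ 48300 km².

48300 km²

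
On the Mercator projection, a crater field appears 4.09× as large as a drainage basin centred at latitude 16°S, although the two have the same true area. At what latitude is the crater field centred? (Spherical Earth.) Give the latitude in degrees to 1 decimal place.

For equal true areas on Mercator, apparent areas scale as sec²φ, so the ratio is cos²φ₂ / cos²φ₁.
cos²φ₂ / cos²φ₁ = 4.09  ⇒  cos φ₁ = cos 16° / √4.09 = 0.9613/2.022 = 0.4753.
φ₁ = arccos(0.4753) ≈ 61.6°.

61.6°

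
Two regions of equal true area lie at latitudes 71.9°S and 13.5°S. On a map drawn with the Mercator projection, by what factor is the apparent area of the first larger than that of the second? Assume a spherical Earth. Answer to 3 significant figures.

9.80

Mercator is conformal with k = sec φ, so areal scale = k² = sec²φ.
At 71.9°: sec²(71.9°) = 1/0.3107² = 10.36.
At 13.5°: sec²(13.5°) = 1/0.9724² = 1.058.
Ratio = 10.36/1.058 = cos²(13.5°)/cos²(71.9°) ≈ 9.80.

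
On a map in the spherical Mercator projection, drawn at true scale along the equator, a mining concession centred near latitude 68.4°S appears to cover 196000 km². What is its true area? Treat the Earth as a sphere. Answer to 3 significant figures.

26600 km²

For Mercator, h = k = sec φ (a conformal cylindrical projection has a single point scale, 1/cos φ).
Areal scale = k² = sec²φ = 1/cos²(68.4°) = 1/0.3681² = 7.379.
True area = apparent / (areal scale) = 196000 / 7.379 ≈ 26600 km².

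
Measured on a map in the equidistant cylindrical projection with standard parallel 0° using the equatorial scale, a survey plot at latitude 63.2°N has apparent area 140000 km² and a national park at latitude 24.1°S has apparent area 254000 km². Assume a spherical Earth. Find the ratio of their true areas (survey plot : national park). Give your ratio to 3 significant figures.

Plate carrée has h = 1 and k = sec φ, giving areal scale sec φ; true area = (apparent area) · cos φ.
True area of survey plot: 140000 × cos(63.2°) = 140000 × 0.4509 = 63120 km².
True area of national park: 254000 × cos(24.1°) = 254000 × 0.9128 = 231900 km².
Ratio = 63120 / 231900 ≈ 0.272.

0.272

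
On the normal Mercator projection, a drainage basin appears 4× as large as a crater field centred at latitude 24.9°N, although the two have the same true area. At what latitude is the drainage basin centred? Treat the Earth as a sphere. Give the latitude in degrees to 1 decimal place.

For equal true areas on Mercator, apparent areas scale as sec²φ, so the ratio is cos²φ₂ / cos²φ₁.
cos²φ₂ / cos²φ₁ = 4  ⇒  cos φ₁ = cos 24.9° / √4 = 0.9070/2.000 = 0.4535.
φ₁ = arccos(0.4535) ≈ 63.0°.

63.0°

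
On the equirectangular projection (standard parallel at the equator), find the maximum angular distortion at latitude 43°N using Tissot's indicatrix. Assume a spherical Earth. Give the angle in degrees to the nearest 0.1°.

17.9°

In the plate carrée (x = Rλ, y = Rφ), meridians are true-scale (h = 1) and parallels are stretched by k = sec φ.
At 43°: h = 1.000, k = 1.367; principal scales a = 1.367, b = 1.000.
sin(ω/2) = (a − b)/(a + b) = 0.3673/2.367 = 0.1552, so ω = 2 arcsin(0.1552) ≈ 17.9°.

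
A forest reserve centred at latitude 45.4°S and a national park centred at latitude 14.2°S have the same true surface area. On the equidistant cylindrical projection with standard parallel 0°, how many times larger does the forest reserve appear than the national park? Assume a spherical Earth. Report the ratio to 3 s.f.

1.38

Plate carrée maps x = Rλ, y = Rφ. The meridian scale is h = 1 and the parallel scale is k = 1/cos φ = sec φ.
Areal scale at 45.4°: h·k = 1.000 × 1.424 = 1.424.
Areal scale at 14.2°: h·k = 1.000 × 1.032 = 1.032.
Ratio = 1.424/1.032 ≈ 1.38.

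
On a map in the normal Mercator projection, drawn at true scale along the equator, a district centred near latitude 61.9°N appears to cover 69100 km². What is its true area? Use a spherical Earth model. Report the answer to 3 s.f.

15300 km²

Mercator is conformal, so the point scale is isotropic: h = k = sec φ = 1/cos φ.
Areal scale = k² = sec²φ = 1/cos²(61.9°) = 1/0.4710² = 4.508.
True area = apparent / (areal scale) = 69100 / 4.508 ≈ 15300 km².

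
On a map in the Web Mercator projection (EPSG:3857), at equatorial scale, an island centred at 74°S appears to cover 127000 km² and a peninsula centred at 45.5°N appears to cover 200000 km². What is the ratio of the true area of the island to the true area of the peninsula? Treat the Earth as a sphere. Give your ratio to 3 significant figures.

0.0982

Since Mercator area scale is 1/cos²φ, the true area equals the apparent area multiplied by cos²φ.
True area of island: 127000 × cos²(74°) = 127000 × 0.07598 = 9649 km².
True area of peninsula: 200000 × cos²(45.5°) = 200000 × 0.4913 = 98250 km².
Ratio = 9649 / 98250 ≈ 0.0982.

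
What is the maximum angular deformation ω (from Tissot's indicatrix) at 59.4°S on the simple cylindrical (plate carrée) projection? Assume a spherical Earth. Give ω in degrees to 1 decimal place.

38.0°

For the equirectangular projection with φ₀ = 0 (plate carrée), h = 1 along meridians and k = sec φ along parallels.
At 59.4°: h = 1.000, k = 1.964; principal scales a = 1.964, b = 1.000.
sin(ω/2) = (a − b)/(a + b) = 0.9645/2.964 = 0.3253, so ω = 2 arcsin(0.3253) ≈ 38.0°.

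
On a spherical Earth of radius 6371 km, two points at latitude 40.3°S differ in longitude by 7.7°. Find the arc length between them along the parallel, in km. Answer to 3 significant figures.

Arc length along a parallel = R cos φ · Δλ (with Δλ in radians).
= 6371 × cos 40.3° × (7.7° × π/180) = 6371 × 0.7627 × 0.1344 ≈ 653 km.

653 km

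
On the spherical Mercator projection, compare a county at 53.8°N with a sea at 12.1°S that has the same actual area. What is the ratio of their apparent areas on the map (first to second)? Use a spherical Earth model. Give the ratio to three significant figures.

2.74

Mercator areal scale is sec²φ.
At 53.8°: sec²(53.8°) = 1/0.5906² = 2.867.
At 12.1°: sec²(12.1°) = 1/0.9778² = 1.046.
Ratio = 2.867/1.046 = cos²(12.1°)/cos²(53.8°) ≈ 2.74.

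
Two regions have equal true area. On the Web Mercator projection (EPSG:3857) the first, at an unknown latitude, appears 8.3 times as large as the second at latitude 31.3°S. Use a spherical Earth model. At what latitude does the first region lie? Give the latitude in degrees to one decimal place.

72.7°

On Mercator, (apparent₁)/(apparent₂) = sec²φ₁ / sec²φ₂ when true areas are equal.
cos²φ₂ / cos²φ₁ = 8.3  ⇒  cos φ₁ = cos 31.3° / √8.3 = 0.8545/2.881 = 0.2966.
φ₁ = arccos(0.2966) ≈ 72.7°.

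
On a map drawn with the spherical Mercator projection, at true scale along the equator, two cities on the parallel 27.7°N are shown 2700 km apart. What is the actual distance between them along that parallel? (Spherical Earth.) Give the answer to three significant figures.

The Mercator projection is conformal; its linear scale factor is the same in every direction and equals sec φ = 1/cos φ.
Along the parallel at 27.7°, map distances are exaggerated by k = sec 27.7° = 1.129.
True distance = 2700 / 1.129 = 2700 × cos 27.7° ≈ 2390 km.

2390 km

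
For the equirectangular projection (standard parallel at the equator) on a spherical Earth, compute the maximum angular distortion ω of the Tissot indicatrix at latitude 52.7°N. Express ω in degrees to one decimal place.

28.4°

In the plate carrée (x = Rλ, y = Rφ), meridians are true-scale (h = 1) and parallels are stretched by k = sec φ.
At 52.7°: h = 1.000, k = 1.650; principal scales a = 1.650, b = 1.000.
sin(ω/2) = (a − b)/(a + b) = 0.6502/2.650 = 0.2453, so ω = 2 arcsin(0.2453) ≈ 28.4°.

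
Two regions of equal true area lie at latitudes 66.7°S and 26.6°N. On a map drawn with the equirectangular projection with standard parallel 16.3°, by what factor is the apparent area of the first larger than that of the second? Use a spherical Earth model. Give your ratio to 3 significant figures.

2.26

With standard parallel φ₀ = 16.3°, the equirectangular projection gives x = Rλ cos φ₀, y = Rφ, so h = 1 and k = cos 16.3° / cos φ.
Areal scale at 66.7°: h·k = 1.000 × 2.427 = 2.427.
Areal scale at 26.6°: h·k = 1.000 × 1.073 = 1.073.
Ratio = 2.427/1.073 ≈ 2.26.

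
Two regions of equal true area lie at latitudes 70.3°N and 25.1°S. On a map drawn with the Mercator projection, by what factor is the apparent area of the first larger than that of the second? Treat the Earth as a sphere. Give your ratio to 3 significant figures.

7.22

Mercator is conformal with k = sec φ, so areal scale = k² = sec²φ.
At 70.3°: sec²(70.3°) = 1/0.3371² = 8.800.
At 25.1°: sec²(25.1°) = 1/0.9056² = 1.219.
Ratio = 8.800/1.219 = cos²(25.1°)/cos²(70.3°) ≈ 7.22.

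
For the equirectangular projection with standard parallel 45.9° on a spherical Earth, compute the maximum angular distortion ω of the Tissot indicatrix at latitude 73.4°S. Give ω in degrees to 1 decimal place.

In the equirectangular projection with standard parallel φ₀ = 45.9° (x = Rλ cos φ₀, y = Rφ), meridians are true-scale (h = 1) and the parallel scale is k = cos φ₀ / cos φ.
At 73.4°: h = 1.000, k = 2.436; principal scales a = 2.436, b = 1.000.
sin(ω/2) = (a − b)/(a + b) = 1.436/3.436 = 0.4179, so ω = 2 arcsin(0.4179) ≈ 49.4°.

49.4°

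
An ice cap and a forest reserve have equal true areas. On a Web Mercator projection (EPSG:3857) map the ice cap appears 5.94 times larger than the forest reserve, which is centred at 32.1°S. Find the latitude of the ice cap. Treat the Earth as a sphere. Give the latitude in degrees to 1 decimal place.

69.7°

Mercator areal scale is sec²φ, so apparent-area ratio = sec²φ₁ / sec²φ₂ = cos²φ₂ / cos²φ₁.
cos²φ₂ / cos²φ₁ = 5.94  ⇒  cos φ₁ = cos 32.1° / √5.94 = 0.8471/2.437 = 0.3476.
φ₁ = arccos(0.3476) ≈ 69.7°.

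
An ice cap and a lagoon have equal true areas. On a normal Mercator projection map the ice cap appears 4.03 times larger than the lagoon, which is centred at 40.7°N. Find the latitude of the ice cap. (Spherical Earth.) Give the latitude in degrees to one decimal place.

67.8°

Mercator areal scale is sec²φ, so apparent-area ratio = sec²φ₁ / sec²φ₂ = cos²φ₂ / cos²φ₁.
cos²φ₂ / cos²φ₁ = 4.03  ⇒  cos φ₁ = cos 40.7° / √4.03 = 0.7581/2.007 = 0.3777.
φ₁ = arccos(0.3777) ≈ 67.8°.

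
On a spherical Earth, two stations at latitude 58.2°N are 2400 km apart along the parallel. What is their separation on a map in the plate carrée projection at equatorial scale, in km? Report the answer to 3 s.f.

In the plate carrée (x = Rλ, y = Rφ), meridians are true-scale (h = 1) and parallels are stretched by k = sec φ.
Along the parallel, k = sec 58.2° = 1/0.5270 = 1.898.
Map distance = 2400 × 1.898 ≈ 4550 km.

4550 km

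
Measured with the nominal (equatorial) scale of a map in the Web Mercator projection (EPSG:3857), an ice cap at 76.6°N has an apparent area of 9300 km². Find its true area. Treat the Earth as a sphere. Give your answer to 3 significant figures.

499 km²

For Mercator, h = k = sec φ (a conformal cylindrical projection has a single point scale, 1/cos φ).
Areal scale = k² = sec²φ = 1/cos²(76.6°) = 1/0.2317² = 18.62.
True area = apparent / (areal scale) = 9300 / 18.62 ≈ 499 km².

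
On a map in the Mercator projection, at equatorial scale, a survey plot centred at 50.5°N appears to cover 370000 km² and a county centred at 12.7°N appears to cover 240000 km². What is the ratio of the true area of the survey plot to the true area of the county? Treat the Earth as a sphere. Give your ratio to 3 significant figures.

0.655

Mercator's areal exaggeration is sec²φ; hence true area = (apparent area) · cos²φ.
True area of survey plot: 370000 × cos²(50.5°) = 370000 × 0.4046 = 149700 km².
True area of county: 240000 × cos²(12.7°) = 240000 × 0.9517 = 228400 km².
Ratio = 149700 / 228400 ≈ 0.655.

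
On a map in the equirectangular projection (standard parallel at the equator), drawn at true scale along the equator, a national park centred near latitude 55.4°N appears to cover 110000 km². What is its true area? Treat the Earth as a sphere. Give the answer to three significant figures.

62500 km²

In the plate carrée (x = Rλ, y = Rφ), meridians are true-scale (h = 1) and parallels are stretched by k = sec φ.
Areal scale = h·k = 1 × sec φ; at 55.4°, h = 1.000, k = 1.761, so h·k = 1.761.
True area = apparent / (areal scale) = 110000 / 1.761 ≈ 62500 km².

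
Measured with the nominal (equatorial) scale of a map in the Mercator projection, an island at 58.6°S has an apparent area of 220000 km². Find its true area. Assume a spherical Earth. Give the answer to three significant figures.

The Mercator projection is conformal; its linear scale factor is the same in every direction and equals sec φ = 1/cos φ.
Areal scale = k² = sec²φ = 1/cos²(58.6°) = 1/0.5210² = 3.684.
True area = apparent / (areal scale) = 220000 / 3.684 ≈ 59700 km².

59700 km²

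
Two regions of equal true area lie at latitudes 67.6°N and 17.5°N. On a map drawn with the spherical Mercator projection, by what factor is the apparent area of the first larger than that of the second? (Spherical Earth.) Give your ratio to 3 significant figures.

6.26

Mercator areal scale is sec²φ.
At 67.6°: sec²(67.6°) = 1/0.3811² = 6.886.
At 17.5°: sec²(17.5°) = 1/0.9537² = 1.099.
Ratio = 6.886/1.099 = cos²(17.5°)/cos²(67.6°) ≈ 6.26.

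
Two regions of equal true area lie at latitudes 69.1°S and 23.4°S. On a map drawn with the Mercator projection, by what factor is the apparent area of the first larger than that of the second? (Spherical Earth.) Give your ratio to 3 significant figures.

Mercator areal scale is sec²φ.
At 69.1°: sec²(69.1°) = 1/0.3567² = 7.858.
At 23.4°: sec²(23.4°) = 1/0.9178² = 1.187.
Ratio = 7.858/1.187 = cos²(23.4°)/cos²(69.1°) ≈ 6.62.

6.62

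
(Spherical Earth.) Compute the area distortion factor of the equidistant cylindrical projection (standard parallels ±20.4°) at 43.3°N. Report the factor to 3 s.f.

1.29

With standard parallel φ₀ = 20.4°, the equirectangular projection gives x = Rλ cos φ₀, y = Rφ, so h = 1 and k = cos 20.4° / cos φ.
Areal scale = h·k = 1 × cos φ₀ / cos φ; at 43.3°, h = 1.000, k = 1.288, so h·k = 1.288.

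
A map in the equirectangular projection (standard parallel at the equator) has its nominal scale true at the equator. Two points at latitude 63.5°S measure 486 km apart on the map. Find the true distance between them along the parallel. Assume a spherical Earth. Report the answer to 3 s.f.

217 km

In the plate carrée (x = Rλ, y = Rφ), meridians are true-scale (h = 1) and parallels are stretched by k = sec φ.
Along the parallel at 63.5°, map distances are exaggerated by k = sec 63.5° = 2.241.
True distance = 486 / 2.241 = 486 × cos 63.5° ≈ 217 km.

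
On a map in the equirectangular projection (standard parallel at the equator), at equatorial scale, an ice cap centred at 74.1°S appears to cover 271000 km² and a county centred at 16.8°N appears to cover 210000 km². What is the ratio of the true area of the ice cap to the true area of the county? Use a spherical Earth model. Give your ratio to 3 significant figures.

On the plate carrée, areal scale = h·k = 1 × sec φ, so true area = apparent × cos φ.
True area of ice cap: 271000 × cos(74.1°) = 271000 × 0.2740 = 74240 km².
True area of county: 210000 × cos(16.8°) = 210000 × 0.9573 = 201000 km².
Ratio = 74240 / 201000 ≈ 0.369.

0.369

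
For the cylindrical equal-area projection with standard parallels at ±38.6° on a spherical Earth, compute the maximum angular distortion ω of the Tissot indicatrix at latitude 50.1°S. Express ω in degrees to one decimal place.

22.5°

A cylindrical equal-area projection with standard parallel φ₀ has meridian scale h = cos φ / cos φ₀ and parallel scale k = cos φ₀ / cos φ (so areas are preserved, h·k = 1).
At 50.1°: h = 0.8208, k = 1.218; principal scales a = 1.218, b = 0.8208.
sin(ω/2) = (a − b)/(a + b) = 0.3976/2.039 = 0.1950, so ω = 2 arcsin(0.1950) ≈ 22.5°.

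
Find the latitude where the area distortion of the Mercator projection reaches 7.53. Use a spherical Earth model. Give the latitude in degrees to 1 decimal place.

Mercator areal scale is sec²φ.
sec²φ = 7.53  ⇒  cos²φ = 0.1328  ⇒  cos φ = 0.3644.
φ = arccos(0.3644) ≈ 68.6°.

68.6°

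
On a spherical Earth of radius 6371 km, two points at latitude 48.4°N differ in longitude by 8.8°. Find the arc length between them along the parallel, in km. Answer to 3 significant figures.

Arc length along a parallel = R cos φ · Δλ (with Δλ in radians).
= 6371 × cos 48.4° × (8.8° × π/180) = 6371 × 0.6639 × 0.1536 ≈ 650 km.

650 km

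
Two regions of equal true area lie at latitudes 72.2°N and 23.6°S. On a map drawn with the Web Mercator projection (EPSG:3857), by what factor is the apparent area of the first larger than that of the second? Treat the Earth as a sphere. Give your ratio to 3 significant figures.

8.99

Mercator is conformal with k = sec φ, so areal scale = k² = sec²φ.
At 72.2°: sec²(72.2°) = 1/0.3057² = 10.70.
At 23.6°: sec²(23.6°) = 1/0.9164² = 1.191.
Ratio = 10.70/1.191 = cos²(23.6°)/cos²(72.2°) ≈ 8.99.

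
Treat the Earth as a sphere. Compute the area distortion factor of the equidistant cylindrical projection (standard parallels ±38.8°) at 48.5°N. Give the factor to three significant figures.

In the equirectangular projection with standard parallel φ₀ = 38.8° (x = Rλ cos φ₀, y = Rφ), meridians are true-scale (h = 1) and the parallel scale is k = cos φ₀ / cos φ.
Areal scale = h·k = 1 × cos φ₀ / cos φ; at 48.5°, h = 1.000, k = 1.176, so h·k = 1.176.

1.18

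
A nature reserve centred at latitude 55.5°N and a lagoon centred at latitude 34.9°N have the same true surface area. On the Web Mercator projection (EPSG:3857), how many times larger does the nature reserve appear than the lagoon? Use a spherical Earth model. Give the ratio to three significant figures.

2.10

Mercator is conformal with k = sec φ, so areal scale = k² = sec²φ.
At 55.5°: sec²(55.5°) = 1/0.5664² = 3.117.
At 34.9°: sec²(34.9°) = 1/0.8202² = 1.487.
Ratio = 3.117/1.487 = cos²(34.9°)/cos²(55.5°) ≈ 2.10.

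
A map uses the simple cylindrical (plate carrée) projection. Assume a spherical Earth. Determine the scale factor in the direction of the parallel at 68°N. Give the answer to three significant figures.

For the equirectangular projection with φ₀ = 0 (plate carrée), h = 1 along meridians and k = sec φ along parallels.
k = 1/cos 68° = 1/0.3746 = 2.669.

2.67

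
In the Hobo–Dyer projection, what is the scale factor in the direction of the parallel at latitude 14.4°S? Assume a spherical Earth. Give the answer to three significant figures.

0.819

Hobo–Dyer is a cylindrical equal-area projection with standard parallels at ±37.5°. For cylindrical equal-area with standard parallel φ₀, h = cos φ / cos φ₀ and k = cos φ₀ / cos φ, so h·k = 1.
k = cos 37.5° / cos 14.4° = 0.7934/0.9686 = 0.8191.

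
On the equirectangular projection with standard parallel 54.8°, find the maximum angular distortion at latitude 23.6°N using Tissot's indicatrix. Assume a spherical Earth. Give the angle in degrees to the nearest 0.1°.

26.3°

The equidistant cylindrical projection with φ₀ = 54.8° has h = 1 (meridians true) and k = cos φ₀ / cos φ along parallels.
At 23.6°: h = 1.000, k = 0.6290; principal scales a = 1.000, b = 0.6290.
sin(ω/2) = (a − b)/(a + b) = 0.3710/1.629 = 0.2277, so ω = 2 arcsin(0.2277) ≈ 26.3°.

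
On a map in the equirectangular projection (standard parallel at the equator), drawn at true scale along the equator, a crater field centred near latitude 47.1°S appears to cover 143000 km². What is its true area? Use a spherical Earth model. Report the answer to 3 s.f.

97300 km²

For the equirectangular projection with φ₀ = 0 (plate carrée), h = 1 along meridians and k = sec φ along parallels.
Areal scale = h·k = 1 × sec φ; at 47.1°, h = 1.000, k = 1.469, so h·k = 1.469.
True area = apparent / (areal scale) = 143000 / 1.469 ≈ 97300 km².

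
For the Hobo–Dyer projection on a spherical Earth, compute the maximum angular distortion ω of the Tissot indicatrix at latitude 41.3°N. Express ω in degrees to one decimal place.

The Hobo–Dyer projection is cylindrical equal-area with φ₀ = 37.5°. A cylindrical equal-area projection with standard parallel φ₀ has meridian scale h = cos φ / cos φ₀ and parallel scale k = cos φ₀ / cos φ (so areas are preserved, h·k = 1).
At 41.3°: h = 0.9469, k = 1.056; principal scales a = 1.056, b = 0.9469.
sin(ω/2) = (a − b)/(a + b) = 0.1091/2.003 = 0.05446, so ω = 2 arcsin(0.05446) ≈ 6.2°.

6.2°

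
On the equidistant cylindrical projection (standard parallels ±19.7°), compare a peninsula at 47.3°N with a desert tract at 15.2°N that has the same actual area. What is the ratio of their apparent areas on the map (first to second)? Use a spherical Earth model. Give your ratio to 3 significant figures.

1.42

In the equirectangular projection with standard parallel φ₀ = 19.7° (x = Rλ cos φ₀, y = Rφ), meridians are true-scale (h = 1) and the parallel scale is k = cos φ₀ / cos φ.
Areal scale at 47.3°: h·k = 1.000 × 1.388 = 1.388.
Areal scale at 15.2°: h·k = 1.000 × 0.9756 = 0.9756.
Ratio = 1.388/0.9756 ≈ 1.42.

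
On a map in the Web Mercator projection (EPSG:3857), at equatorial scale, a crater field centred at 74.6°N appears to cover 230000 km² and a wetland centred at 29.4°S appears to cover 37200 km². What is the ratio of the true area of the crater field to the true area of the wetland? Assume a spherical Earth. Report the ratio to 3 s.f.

0.574

Since Mercator area scale is 1/cos²φ, the true area equals the apparent area multiplied by cos²φ.
True area of crater field: 230000 × cos²(74.6°) = 230000 × 0.07052 = 16220 km².
True area of wetland: 37200 × cos²(29.4°) = 37200 × 0.7590 = 28240 km².
Ratio = 16220 / 28240 ≈ 0.574.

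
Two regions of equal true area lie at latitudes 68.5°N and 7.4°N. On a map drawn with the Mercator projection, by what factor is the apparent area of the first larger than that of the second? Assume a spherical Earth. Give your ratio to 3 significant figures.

On Mercator, area is exaggerated by sec²φ = 1/cos²φ.
At 68.5°: sec²(68.5°) = 1/0.3665² = 7.445.
At 7.4°: sec²(7.4°) = 1/0.9917² = 1.017.
Ratio = 7.445/1.017 = cos²(7.4°)/cos²(68.5°) ≈ 7.32.

7.32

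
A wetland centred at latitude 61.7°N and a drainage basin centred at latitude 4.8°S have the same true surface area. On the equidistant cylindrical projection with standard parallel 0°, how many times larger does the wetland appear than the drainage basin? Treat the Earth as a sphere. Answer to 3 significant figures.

For the equirectangular projection with φ₀ = 0 (plate carrée), h = 1 along meridians and k = sec φ along parallels.
Areal scale at 61.7°: h·k = 1.000 × 2.109 = 2.109.
Areal scale at 4.8°: h·k = 1.000 × 1.004 = 1.004.
Ratio = 2.109/1.004 ≈ 2.10.

2.10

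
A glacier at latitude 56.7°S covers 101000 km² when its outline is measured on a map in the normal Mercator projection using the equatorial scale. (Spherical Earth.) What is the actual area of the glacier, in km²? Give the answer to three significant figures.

For Mercator, h = k = sec φ (a conformal cylindrical projection has a single point scale, 1/cos φ).
Areal scale = k² = sec²φ = 1/cos²(56.7°) = 1/0.5490² = 3.318.
True area = apparent / (areal scale) = 101000 / 3.318 ≈ 30400 km².

30400 km²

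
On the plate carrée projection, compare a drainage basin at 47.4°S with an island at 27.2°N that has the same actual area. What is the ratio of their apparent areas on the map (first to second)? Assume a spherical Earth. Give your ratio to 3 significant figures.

1.31

In the plate carrée (x = Rλ, y = Rφ), meridians are true-scale (h = 1) and parallels are stretched by k = sec φ.
Areal scale at 47.4°: h·k = 1.000 × 1.477 = 1.477.
Areal scale at 27.2°: h·k = 1.000 × 1.124 = 1.124.
Ratio = 1.477/1.124 ≈ 1.31.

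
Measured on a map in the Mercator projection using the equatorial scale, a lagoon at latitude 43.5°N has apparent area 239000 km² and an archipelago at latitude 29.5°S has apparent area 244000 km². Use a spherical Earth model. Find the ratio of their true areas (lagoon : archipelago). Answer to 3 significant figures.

0.680

Since Mercator area scale is 1/cos²φ, the true area equals the apparent area multiplied by cos²φ.
True area of lagoon: 239000 × cos²(43.5°) = 239000 × 0.5262 = 125800 km².
True area of archipelago: 244000 × cos²(29.5°) = 244000 × 0.7575 = 184800 km².
Ratio = 125800 / 184800 ≈ 0.680.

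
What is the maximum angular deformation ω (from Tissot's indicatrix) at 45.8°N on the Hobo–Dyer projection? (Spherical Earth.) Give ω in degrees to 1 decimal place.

14.8°

Hobo–Dyer is a cylindrical equal-area projection with standard parallels at ±37.5°. For cylindrical equal-area with standard parallel φ₀, h = cos φ / cos φ₀ and k = cos φ₀ / cos φ, so h·k = 1.
At 45.8°: h = 0.8788, k = 1.138; principal scales a = 1.138, b = 0.8788.
sin(ω/2) = (a − b)/(a + b) = 0.2592/2.017 = 0.1285, so ω = 2 arcsin(0.1285) ≈ 14.8°.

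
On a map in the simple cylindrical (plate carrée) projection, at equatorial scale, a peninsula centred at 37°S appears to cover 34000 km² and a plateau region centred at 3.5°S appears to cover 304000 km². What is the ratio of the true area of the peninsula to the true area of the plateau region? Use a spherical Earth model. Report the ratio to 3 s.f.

0.0895

Plate carrée has h = 1 and k = sec φ, giving areal scale sec φ; true area = (apparent area) · cos φ.
True area of peninsula: 34000 × cos(37°) = 34000 × 0.7986 = 27150 km².
True area of plateau region: 304000 × cos(3.5°) = 304000 × 0.9981 = 303400 km².
Ratio = 27150 / 303400 ≈ 0.0895.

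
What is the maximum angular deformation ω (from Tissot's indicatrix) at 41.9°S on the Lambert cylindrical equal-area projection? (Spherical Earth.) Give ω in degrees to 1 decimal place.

33.4°

The Lambert cylindrical equal-area projection is the cylindrical equal-area projection with its standard parallel at the equator (φ₀ = 0). For cylindrical equal-area with standard parallel φ₀, h = cos φ / cos φ₀ and k = cos φ₀ / cos φ, so h·k = 1.
At 41.9°: h = 0.7443, k = 1.344; principal scales a = 1.344, b = 0.7443.
sin(ω/2) = (a − b)/(a + b) = 0.5992/2.088 = 0.2870, so ω = 2 arcsin(0.2870) ≈ 33.4°.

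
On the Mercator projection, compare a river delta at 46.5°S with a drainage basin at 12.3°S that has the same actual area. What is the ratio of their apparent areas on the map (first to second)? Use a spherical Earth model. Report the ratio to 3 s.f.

On Mercator, area is exaggerated by sec²φ = 1/cos²φ.
At 46.5°: sec²(46.5°) = 1/0.6884² = 2.110.
At 12.3°: sec²(12.3°) = 1/0.9770² = 1.048.
Ratio = 2.110/1.048 = cos²(12.3°)/cos²(46.5°) ≈ 2.01.

2.01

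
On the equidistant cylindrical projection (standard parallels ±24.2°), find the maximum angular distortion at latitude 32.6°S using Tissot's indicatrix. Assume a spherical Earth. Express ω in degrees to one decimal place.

The equidistant cylindrical projection with φ₀ = 24.2° has h = 1 (meridians true) and k = cos φ₀ / cos φ along parallels.
At 32.6°: h = 1.000, k = 1.083; principal scales a = 1.083, b = 1.000.
sin(ω/2) = (a − b)/(a + b) = 0.08270/2.083 = 0.03971, so ω = 2 arcsin(0.03971) ≈ 4.6°.

4.6°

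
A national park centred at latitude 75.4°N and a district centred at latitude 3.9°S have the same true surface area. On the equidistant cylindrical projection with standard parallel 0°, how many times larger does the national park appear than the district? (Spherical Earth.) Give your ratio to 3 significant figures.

Plate carrée maps x = Rλ, y = Rφ. The meridian scale is h = 1 and the parallel scale is k = 1/cos φ = sec φ.
Areal scale at 75.4°: h·k = 1.000 × 3.967 = 3.967.
Areal scale at 3.9°: h·k = 1.000 × 1.002 = 1.002.
Ratio = 3.967/1.002 ≈ 3.96.

3.96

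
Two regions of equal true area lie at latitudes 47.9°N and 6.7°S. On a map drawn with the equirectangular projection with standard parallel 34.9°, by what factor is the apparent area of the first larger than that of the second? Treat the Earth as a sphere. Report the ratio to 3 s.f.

With standard parallel φ₀ = 34.9°, the equirectangular projection gives x = Rλ cos φ₀, y = Rφ, so h = 1 and k = cos 34.9° / cos φ.
Areal scale at 47.9°: h·k = 1.000 × 1.223 = 1.223.
Areal scale at 6.7°: h·k = 1.000 × 0.8258 = 0.8258.
Ratio = 1.223/0.8258 ≈ 1.48.

1.48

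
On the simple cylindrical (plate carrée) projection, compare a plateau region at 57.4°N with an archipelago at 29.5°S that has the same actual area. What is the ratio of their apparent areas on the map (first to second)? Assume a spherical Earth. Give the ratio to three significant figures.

For the equirectangular projection with φ₀ = 0 (plate carrée), h = 1 along meridians and k = sec φ along parallels.
Areal scale at 57.4°: h·k = 1.000 × 1.856 = 1.856.
Areal scale at 29.5°: h·k = 1.000 × 1.149 = 1.149.
Ratio = 1.856/1.149 ≈ 1.62.

1.62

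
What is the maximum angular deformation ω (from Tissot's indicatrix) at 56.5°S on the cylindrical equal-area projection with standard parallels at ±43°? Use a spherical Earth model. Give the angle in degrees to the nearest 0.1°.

31.8°

For cylindrical equal-area with standard parallel φ₀, h = cos φ / cos φ₀ and k = cos φ₀ / cos φ, so h·k = 1.
At 56.5°: h = 0.7547, k = 1.325; principal scales a = 1.325, b = 0.7547.
sin(ω/2) = (a − b)/(a + b) = 0.5704/2.080 = 0.2743, so ω = 2 arcsin(0.2743) ≈ 31.8°.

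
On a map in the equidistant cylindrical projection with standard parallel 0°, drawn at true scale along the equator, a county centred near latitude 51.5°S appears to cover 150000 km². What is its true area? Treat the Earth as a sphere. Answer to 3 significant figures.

For the equirectangular projection with φ₀ = 0 (plate carrée), h = 1 along meridians and k = sec φ along parallels.
Areal scale = h·k = 1 × sec φ; at 51.5°, h = 1.000, k = 1.606, so h·k = 1.606.
True area = apparent / (areal scale) = 150000 / 1.606 ≈ 93400 km².

93400 km²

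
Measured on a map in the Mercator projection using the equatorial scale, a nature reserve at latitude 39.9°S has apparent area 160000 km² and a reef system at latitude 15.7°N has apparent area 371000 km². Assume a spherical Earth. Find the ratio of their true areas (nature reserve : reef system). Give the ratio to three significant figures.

Mercator's areal exaggeration is sec²φ; hence true area = (apparent area) · cos²φ.
True area of nature reserve: 160000 × cos²(39.9°) = 160000 × 0.5885 = 94170 km².
True area of reef system: 371000 × cos²(15.7°) = 371000 × 0.9268 = 343800 km².
Ratio = 94170 / 343800 ≈ 0.274.

0.274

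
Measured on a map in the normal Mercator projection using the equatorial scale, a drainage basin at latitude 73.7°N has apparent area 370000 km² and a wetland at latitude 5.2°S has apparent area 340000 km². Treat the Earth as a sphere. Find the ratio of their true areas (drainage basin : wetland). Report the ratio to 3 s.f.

0.0864

Since Mercator area scale is 1/cos²φ, the true area equals the apparent area multiplied by cos²φ.
True area of drainage basin: 370000 × cos²(73.7°) = 370000 × 0.07877 = 29150 km².
True area of wetland: 340000 × cos²(5.2°) = 340000 × 0.9918 = 337200 km².
Ratio = 29150 / 337200 ≈ 0.0864.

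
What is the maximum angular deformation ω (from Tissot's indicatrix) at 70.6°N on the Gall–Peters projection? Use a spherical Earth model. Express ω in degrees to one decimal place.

Gall–Peters is a cylindrical equal-area projection with standard parallels at ±45°. For cylindrical equal-area with standard parallel φ₀, h = cos φ / cos φ₀ and k = cos φ₀ / cos φ, so h·k = 1.
At 70.6°: h = 0.4697, k = 2.129; principal scales a = 2.129, b = 0.4697.
sin(ω/2) = (a − b)/(a + b) = 1.659/2.599 = 0.6385, so ω = 2 arcsin(0.6385) ≈ 79.4°.

79.4°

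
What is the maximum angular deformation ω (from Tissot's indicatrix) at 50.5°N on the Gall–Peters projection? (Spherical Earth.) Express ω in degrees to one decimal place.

The Gall–Peters projection is cylindrical equal-area with φ₀ = 45°. Cylindrical equal-area (φ₀ = 45°): h = cos φ / cos 45° along meridians, k = cos 45° / cos φ along parallels; h·k = 1.
At 50.5°: h = 0.8996, k = 1.112; principal scales a = 1.112, b = 0.8996.
sin(ω/2) = (a − b)/(a + b) = 0.2121/2.011 = 0.1055, so ω = 2 arcsin(0.1055) ≈ 12.1°.

12.1°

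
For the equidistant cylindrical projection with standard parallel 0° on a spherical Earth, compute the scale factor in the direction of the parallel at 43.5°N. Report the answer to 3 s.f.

1.38

Plate carrée maps x = Rλ, y = Rφ. The meridian scale is h = 1 and the parallel scale is k = 1/cos φ = sec φ.
k = 1/cos 43.5° = 1/0.7254 = 1.379.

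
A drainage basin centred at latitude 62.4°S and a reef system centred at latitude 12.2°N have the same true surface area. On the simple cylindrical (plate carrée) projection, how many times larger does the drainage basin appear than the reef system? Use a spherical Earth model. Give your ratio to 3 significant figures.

2.11

For the equirectangular projection with φ₀ = 0 (plate carrée), h = 1 along meridians and k = sec φ along parallels.
Areal scale at 62.4°: h·k = 1.000 × 2.158 = 2.158.
Areal scale at 12.2°: h·k = 1.000 × 1.023 = 1.023.
Ratio = 2.158/1.023 ≈ 2.11.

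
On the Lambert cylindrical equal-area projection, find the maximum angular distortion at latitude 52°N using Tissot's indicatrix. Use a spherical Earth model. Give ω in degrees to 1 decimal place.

The Lambert cylindrical equal-area projection is the cylindrical equal-area projection with its standard parallel at the equator (φ₀ = 0). For cylindrical equal-area with standard parallel φ₀, h = cos φ / cos φ₀ and k = cos φ₀ / cos φ, so h·k = 1.
At 52°: h = 0.6157, k = 1.624; principal scales a = 1.624, b = 0.6157.
sin(ω/2) = (a − b)/(a + b) = 1.009/2.240 = 0.4503, so ω = 2 arcsin(0.4503) ≈ 53.5°.

53.5°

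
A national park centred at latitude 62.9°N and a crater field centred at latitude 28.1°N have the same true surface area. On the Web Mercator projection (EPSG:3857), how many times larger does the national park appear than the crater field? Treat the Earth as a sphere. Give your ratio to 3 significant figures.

3.75

On Mercator, area is exaggerated by sec²φ = 1/cos²φ.
At 62.9°: sec²(62.9°) = 1/0.4555² = 4.819.
At 28.1°: sec²(28.1°) = 1/0.8821² = 1.285.
Ratio = 4.819/1.285 = cos²(28.1°)/cos²(62.9°) ≈ 3.75.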